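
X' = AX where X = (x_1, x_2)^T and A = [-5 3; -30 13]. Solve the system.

Coefficient matrix A = [[-5, 3], [-30, 13]].
Characteristic polynomial det(A - λI) = λ^2 - 8λ + 25 = 0.
Eigenvalues λ = 4 ± 3i (complex conjugate pair).
For λ=4+3i: an eigenvector is (0,-1) - i(-1,-3) = (0 + i, -1 + 3i).
A real fundamental pair from Re and Im of e^((4+3i)t)v: X_1 = e^(4t)(cos(3t)·(0,-1) + sin(3t)·(-1,-3)), X_2 = e^(4t)(sin(3t)·(0,-1) - cos(3t)·(-1,-3)).
General solution: c_1X_1 + c_2X_2.

x_1(t) = -c_1e^(4t)sin(3t) + c_2e^(4t)cos(3t), x_2(t) = -3c_1e^(4t)sin(3t) - c_1e^(4t)cos(3t) - c_2e^(4t)sin(3t) + 3c_2e^(4t)cos(3t)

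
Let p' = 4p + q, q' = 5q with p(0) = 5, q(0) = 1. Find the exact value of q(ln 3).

243

A = [[4,1],[0,5]]; eigenvalues λ = 4, 5.
Eigenvectors: (1,0) for λ=4, (-1,-1) for λ=5.
From the initial condition, c_1 = 4, c_2 = -1.
q(ln 3) = (4)(3^4)(0) + (-1)(3^5)(-1) = 243.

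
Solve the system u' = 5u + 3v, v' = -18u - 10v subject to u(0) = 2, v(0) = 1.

Coefficient matrix A = [[5, 3], [-18, -10]].
Characteristic polynomial det(A - λI) = λ^2 + 5λ + 4 = 0.
Eigenvalues λ = -1, -4.
For λ=-1: (A-λI) row 1 is [6, 3], so an eigenvector is (1, -2).
For λ=-4: (A-λI) row 1 is [9, 3], so an eigenvector is (-1, 3).
General solution: K_1e^(-t)(1,-2) + K_2e^(-4t)(-1,3).
Applying u(0)=2, v(0)=1 gives K_1=7, K_2=5.

u(t) = 7e^(-t) - 5e^(-4t), v(t) = -14e^(-t) + 15e^(-4t)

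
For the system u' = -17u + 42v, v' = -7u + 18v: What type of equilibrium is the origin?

A = [[-17,42],[-7,18]]; det(A-λI) = λ^2 - λ - 12.
λ = 4, -3: opposite signs.

saddle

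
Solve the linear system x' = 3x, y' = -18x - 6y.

Coefficient matrix A = [[3, 0], [-18, -6]].
Characteristic polynomial det(A - λI) = λ^2 + 3λ - 18 = 0.
Eigenvalues λ = -6, 3.
For λ=-6: (A-λI) row 1 is [9, 0], so an eigenvector is (0, -1).
For λ=3: (A-λI) row 2 is [-18, -9], so an eigenvector is (-1, 2).
General solution: C_1e^(-6t)(0,-1) + C_2e^(3t)(-1,2).

x(t) = -C_2e^(3t), y(t) = -C_1e^(-6t) + 2C_2e^(3t)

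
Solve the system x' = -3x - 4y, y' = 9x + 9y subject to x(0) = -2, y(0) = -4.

x(t) = 28te^(3t) - 2e^(3t), y(t) = -42te^(3t) - 4e^(3t)

Coefficient matrix A = [[-3, -4], [9, 9]].
Characteristic polynomial det(A - λI) = λ^2 - 6λ + 9 = 0.
Single eigenvalue λ = 3 with algebraic multiplicity 2.
Eigenvector v = (-2,3); generalized eigenvector w with (A-λI)w=v is (1,-1).
General solution: e^(3t)[K_1·v + K_2·(t·v + w)].
Applying x(0)=-2, y(0)=-4 gives K_1=-6, K_2=-14.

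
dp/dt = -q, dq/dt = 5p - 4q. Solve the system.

p(t) = -K_1e^(-2t)cos(t) - K_2e^(-2t)sin(t), q(t) = -K_1e^(-2t)sin(t) - 2K_1e^(-2t)cos(t) - 2K_2e^(-2t)sin(t) + K_2e^(-2t)cos(t)

Coefficient matrix A = [[0, -1], [5, -4]].
Characteristic polynomial det(A - λI) = λ^2 + 4λ + 5 = 0.
Eigenvalues λ = -2 ± i (complex conjugate pair).
For λ=-2+i: an eigenvector is (-1,-2) - i(0,-1) = (-1, -2 + i).
A real fundamental pair from Re and Im of e^((-2+i)t)v: X_1 = e^(-2t)(cos(t)·(-1,-2) + sin(t)·(0,-1)), X_2 = e^(-2t)(sin(t)·(-1,-2) - cos(t)·(0,-1)).
General solution: K_1X_1 + K_2X_2.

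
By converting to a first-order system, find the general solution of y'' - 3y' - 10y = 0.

Let x_1 = y, x_2 = y'. Then x_1' = x_2 and x_2' = 10x_1 + 3x_2.
A = [[0,1],[10,3]]; det(A-λI) = λ^2 - 3λ - 10.
Eigenvalues λ = 5, -2 with eigenvectors (1,5), (1,-2).

y(t) = C_1e^(5t) + C_2e^(-2t)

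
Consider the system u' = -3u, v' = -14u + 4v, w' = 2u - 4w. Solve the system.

Coefficient matrix A = [[-3, 0, 0], [-14, 4, 0], [2, 0, -4]].
det(A - λI) = 0 gives eigenvalues λ = -3, 4, -4.
For λ=-3: eigenvector (1,2,2).
For λ=4: eigenvector (0,1,0).
For λ=-4: eigenvector (0,0,1).
General solution: C_1e^(-3t)(1,2,2) + C_2e^(4t)(0,1,0) + C_3e^(-4t)(0,0,1).

u(t) = C_1e^(-3t), v(t) = 2C_1e^(-3t) + C_2e^(4t), w(t) = 2C_1e^(-3t) + C_3e^(-4t)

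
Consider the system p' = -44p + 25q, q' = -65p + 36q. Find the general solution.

p(t) = -2K_1e^(-4t)sin(5t) - K_1e^(-4t)cos(5t) - K_2e^(-4t)sin(5t) + 2K_2e^(-4t)cos(5t), q(t) = -3K_1e^(-4t)sin(5t) - 2K_1e^(-4t)cos(5t) - 2K_2e^(-4t)sin(5t) + 3K_2e^(-4t)cos(5t)

Coefficient matrix A = [[-44, 25], [-65, 36]].
Characteristic polynomial det(A - λI) = λ^2 + 8λ + 41 = 0.
Eigenvalues λ = -4 ± 5i (complex conjugate pair).
For λ=-4+5i: an eigenvector is (-1,-2) - i(-2,-3) = (-1 + 2i, -2 + 3i).
A real fundamental pair from Re and Im of e^((-4+5i)t)v: X_1 = e^(-4t)(cos(5t)·(-1,-2) + sin(5t)·(-2,-3)), X_2 = e^(-4t)(sin(5t)·(-1,-2) - cos(5t)·(-2,-3)).
General solution: K_1X_1 + K_2X_2.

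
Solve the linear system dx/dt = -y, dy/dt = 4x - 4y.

Coefficient matrix A = [[0, -1], [4, -4]].
Characteristic polynomial det(A - λI) = λ^2 + 4λ + 4 = 0.
Single eigenvalue λ = -2 with algebraic multiplicity 2.
Eigenvector v = (-1,-2); generalized eigenvector w with (A-λI)w=v is (1,3).
General solution: e^(-2t)[K_1·v + K_2·(t·v + w)].

x(t) = -K_1e^(-2t) - K_2te^(-2t) + K_2e^(-2t), y(t) = -2K_1e^(-2t) - 2K_2te^(-2t) + 3K_2e^(-2t)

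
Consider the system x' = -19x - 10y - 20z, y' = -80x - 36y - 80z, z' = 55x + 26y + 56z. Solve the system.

Coefficient matrix A = [[-19, -10, -20], [-80, -36, -80], [55, 26, 56]].
det(A - λI) = 0 gives eigenvalues λ = 1, 4, -4.
For λ=1: eigenvector (1,0,-1).
For λ=4: eigenvector (0,-2,1).
For λ=-4: eigenvector (2,5,-4).
General solution: K_1e^(t)(1,0,-1) + K_2e^(4t)(0,-2,1) + K_3e^(-4t)(2,5,-4).

x(t) = K_1e^(t) + 2K_3e^(-4t), y(t) = -2K_2e^(4t) + 5K_3e^(-4t), z(t) = -K_1e^(t) + K_2e^(4t) - 4K_3e^(-4t)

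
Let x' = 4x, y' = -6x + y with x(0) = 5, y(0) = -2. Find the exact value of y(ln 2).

-144

A = [[4,0],[-6,1]]; eigenvalues λ = 1, 4.
Eigenvectors: (0,1) for λ=1, (1,-2) for λ=4.
From the initial condition, c_1 = 8, c_2 = 5.
y(ln 2) = (8)(2^1)(1) + (5)(2^4)(-2) = -144.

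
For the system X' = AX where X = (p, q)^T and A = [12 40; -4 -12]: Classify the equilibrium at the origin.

center

A = [[12,40],[-4,-12]]; det(A-λI) = λ^2 + 16.
λ = 0 ± 4i: zero real part.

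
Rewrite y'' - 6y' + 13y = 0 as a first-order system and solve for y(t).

Let x_1 = y, x_2 = y'. Then x_1' = x_2 and x_2' = -13x_1 + 6x_2.
A = [[0,1],[-13,6]]; det(A-λI) = λ^2 - 6λ + 13.
Eigenvalues λ = 3 ± 2i.

y(t) = K_1e^(3t)cos(2t) + K_2e^(3t)sin(2t)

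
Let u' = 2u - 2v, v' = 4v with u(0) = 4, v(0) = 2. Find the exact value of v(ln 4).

512

A = [[2,-2],[0,4]]; eigenvalues λ = 2, 4.
Eigenvectors: (-1,0) for λ=2, (1,-1) for λ=4.
From the initial condition, c_1 = -6, c_2 = -2.
v(ln 4) = (-6)(4^2)(0) + (-2)(4^4)(-1) = 512.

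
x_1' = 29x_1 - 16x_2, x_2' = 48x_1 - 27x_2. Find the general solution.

Coefficient matrix A = [[29, -16], [48, -27]].
Characteristic polynomial det(A - λI) = λ^2 - 2λ - 15 = 0.
Eigenvalues λ = -3, 5.
For λ=-3: (A-λI) row 1 is [32, -16], so an eigenvector is (1, 2).
For λ=5: (A-λI) row 1 is [24, -16], so an eigenvector is (-2, -3).
General solution: C_1e^(-3t)(1,2) + C_2e^(5t)(-2,-3).

x_1(t) = C_1e^(-3t) - 2C_2e^(5t), x_2(t) = 2C_1e^(-3t) - 3C_2e^(5t)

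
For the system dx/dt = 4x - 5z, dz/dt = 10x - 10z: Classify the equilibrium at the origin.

A = [[4,-5],[10,-10]]; det(A-λI) = λ^2 + 6λ + 10.
λ = -3 ± i: negative real part.

stable spiral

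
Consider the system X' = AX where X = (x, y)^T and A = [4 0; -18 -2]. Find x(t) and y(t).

x(t) = c_2e^(4t), y(t) = -c_1e^(-2t) - 3c_2e^(4t)

Coefficient matrix A = [[4, 0], [-18, -2]].
Characteristic polynomial det(A - λI) = λ^2 - 2λ - 8 = 0.
Eigenvalues λ = -2, 4.
For λ=-2: (A-λI) row 1 is [6, 0], so an eigenvector is (0, -1).
For λ=4: (A-λI) row 2 is [-18, -6], so an eigenvector is (1, -3).
General solution: c_1e^(-2t)(0,-1) + c_2e^(4t)(1,-3).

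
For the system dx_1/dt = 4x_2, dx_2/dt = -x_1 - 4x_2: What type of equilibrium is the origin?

A = [[0,4],[-1,-4]]; det(A-λI) = λ^2 + 4λ + 4.
repeated λ = -2 with a single eigenvector.

stable improper node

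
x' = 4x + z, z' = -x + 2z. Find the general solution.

x(t) = K_1e^(3t) + K_2te^(3t) + 3K_2e^(3t), z(t) = -K_1e^(3t) - K_2te^(3t) - 2K_2e^(3t)

Coefficient matrix A = [[4, 1], [-1, 2]].
Characteristic polynomial det(A - λI) = λ^2 - 6λ + 9 = 0.
Single eigenvalue λ = 3 with algebraic multiplicity 2.
Eigenvector v = (1,-1); generalized eigenvector w with (A-λI)w=v is (3,-2).
General solution: e^(3t)[K_1·v + K_2·(t·v + w)].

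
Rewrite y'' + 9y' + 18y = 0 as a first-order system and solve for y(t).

Let x_1 = y, x_2 = y'. Then x_1' = x_2 and x_2' = -18x_1 - 9x_2.
A = [[0,1],[-18,-9]]; det(A-λI) = λ^2 + 9λ + 18.
Eigenvalues λ = -3, -6 with eigenvectors (1,-3), (1,-6).

y(t) = C_1e^(-3t) + C_2e^(-6t)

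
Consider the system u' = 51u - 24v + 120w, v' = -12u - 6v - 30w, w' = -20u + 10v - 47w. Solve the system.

Coefficient matrix A = [[51, -24, 120], [-12, -6, -30], [-20, 10, -47]].
det(A - λI) = 0 gives eigenvalues λ = 3, -2, -3.
For λ=3: eigenvector (5,0,-2).
For λ=-2: eigenvector (-24,-3,10).
For λ=-3: eigenvector (-12,-2,5).
General solution: K_1e^(3t)(5,0,-2) + K_2e^(-2t)(-24,-3,10) + K_3e^(-3t)(-12,-2,5).

u(t) = 5K_1e^(3t) - 24K_2e^(-2t) - 12K_3e^(-3t), v(t) = -3K_2e^(-2t) - 2K_3e^(-3t), w(t) = -2K_1e^(3t) + 10K_2e^(-2t) + 5K_3e^(-3t)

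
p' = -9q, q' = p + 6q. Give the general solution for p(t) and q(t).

p(t) = -3K_1e^(3t) - 3K_2te^(3t) - 2K_2e^(3t), q(t) = K_1e^(3t) + K_2te^(3t) + K_2e^(3t)

Coefficient matrix A = [[0, -9], [1, 6]].
Characteristic polynomial det(A - λI) = λ^2 - 6λ + 9 = 0.
Single eigenvalue λ = 3 with algebraic multiplicity 2.
Eigenvector v = (-3,1); generalized eigenvector w with (A-λI)w=v is (-2,1).
General solution: e^(3t)[K_1·v + K_2·(t·v + w)].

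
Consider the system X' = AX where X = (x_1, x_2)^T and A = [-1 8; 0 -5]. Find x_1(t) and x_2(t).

x_1(t) = 2C_1e^(-5t) + C_2e^(-t), x_2(t) = -C_1e^(-5t)

Coefficient matrix A = [[-1, 8], [0, -5]].
Characteristic polynomial det(A - λI) = λ^2 + 6λ + 5 = 0.
Eigenvalues λ = -5, -1.
For λ=-5: (A-λI) row 1 is [4, 8], so an eigenvector is (2, -1).
For λ=-1: (A-λI) row 1 is [0, 8], so an eigenvector is (1, 0).
General solution: C_1e^(-5t)(2,-1) + C_2e^(-t)(1,0).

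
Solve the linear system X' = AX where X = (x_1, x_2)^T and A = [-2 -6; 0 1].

x_1(t) = -2c_1e^(t) + c_2e^(-2t), x_2(t) = c_1e^(t)

Coefficient matrix A = [[-2, -6], [0, 1]].
Characteristic polynomial det(A - λI) = λ^2 + λ - 2 = 0.
Eigenvalues λ = 1, -2.
For λ=1: (A-λI) row 1 is [-3, -6], so an eigenvector is (-2, 1).
For λ=-2: (A-λI) row 1 is [0, -6], so an eigenvector is (1, 0).
General solution: c_1e^(t)(-2,1) + c_2e^(-2t)(1,0).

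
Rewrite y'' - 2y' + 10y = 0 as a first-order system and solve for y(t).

Let x_1 = y, x_2 = y'. Then x_1' = x_2 and x_2' = -10x_1 + 2x_2.
A = [[0,1],[-10,2]]; det(A-λI) = λ^2 - 2λ + 10.
Eigenvalues λ = 1 ± 3i.

y(t) = K_1e^(t)cos(3t) + K_2e^(t)sin(3t)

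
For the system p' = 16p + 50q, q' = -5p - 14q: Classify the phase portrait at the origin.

unstable spiral

A = [[16,50],[-5,-14]]; det(A-λI) = λ^2 - 2λ + 26.
λ = 1 ± 5i: positive real part.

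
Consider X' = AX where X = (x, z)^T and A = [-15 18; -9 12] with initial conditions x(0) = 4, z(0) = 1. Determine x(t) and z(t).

Coefficient matrix A = [[-15, 18], [-9, 12]].
Characteristic polynomial det(A - λI) = λ^2 + 3λ - 18 = 0.
Eigenvalues λ = 3, -6.
For λ=3: (A-λI) row 1 is [-18, 18], so an eigenvector is (1, 1).
For λ=-6: (A-λI) row 1 is [-9, 18], so an eigenvector is (-2, -1).
General solution: C_1e^(3t)(1,1) + C_2e^(-6t)(-2,-1).
Applying x(0)=4, z(0)=1 gives C_1=-2, C_2=-3.

x(t) = -2e^(3t) + 6e^(-6t), z(t) = -2e^(3t) + 3e^(-6t)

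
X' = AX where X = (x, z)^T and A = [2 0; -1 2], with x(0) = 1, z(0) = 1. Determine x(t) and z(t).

Coefficient matrix A = [[2, 0], [-1, 2]].
Characteristic polynomial det(A - λI) = λ^2 - 4λ + 4 = 0.
Single eigenvalue λ = 2 with algebraic multiplicity 2.
Eigenvector v = (0,-1); generalized eigenvector w with (A-λI)w=v is (1,-2).
General solution: e^(2t)[K_1·v + K_2·(t·v + w)].
Applying x(0)=1, z(0)=1 gives K_1=-3, K_2=1.

x(t) = e^(2t), z(t) = -te^(2t) + e^(2t)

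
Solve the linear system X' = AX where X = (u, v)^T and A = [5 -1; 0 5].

Coefficient matrix A = [[5, -1], [0, 5]].
Characteristic polynomial det(A - λI) = λ^2 - 10λ + 25 = 0.
Single eigenvalue λ = 5 with algebraic multiplicity 2.
Eigenvector v = (-1,0); generalized eigenvector w with (A-λI)w=v is (-3,1).
General solution: e^(5t)[K_1·v + K_2·(t·v + w)].

u(t) = -K_1e^(5t) - K_2te^(5t) - 3K_2e^(5t), v(t) = K_2e^(5t)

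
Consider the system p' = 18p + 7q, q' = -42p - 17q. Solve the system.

p(t) = -c_1e^(-3t) - c_2e^(4t), q(t) = 3c_1e^(-3t) + 2c_2e^(4t)

Coefficient matrix A = [[18, 7], [-42, -17]].
Characteristic polynomial det(A - λI) = λ^2 - λ - 12 = 0.
Eigenvalues λ = -3, 4.
For λ=-3: (A-λI) row 1 is [21, 7], so an eigenvector is (-1, 3).
For λ=4: (A-λI) row 1 is [14, 7], so an eigenvector is (-1, 2).
General solution: c_1e^(-3t)(-1,3) + c_2e^(4t)(-1,2).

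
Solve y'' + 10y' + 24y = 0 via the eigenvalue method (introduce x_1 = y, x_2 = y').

Let x_1 = y, x_2 = y'. Then x_1' = x_2 and x_2' = -24x_1 - 10x_2.
A = [[0,1],[-24,-10]]; det(A-λI) = λ^2 + 10λ + 24.
Eigenvalues λ = -6, -4 with eigenvectors (1,-6), (1,-4).

y(t) = c_1e^(-6t) + c_2e^(-4t)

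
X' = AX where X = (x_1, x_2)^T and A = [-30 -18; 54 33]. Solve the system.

x_1(t) = -2K_1e^(-3t) + K_2e^(6t), x_2(t) = 3K_1e^(-3t) - 2K_2e^(6t)

Coefficient matrix A = [[-30, -18], [54, 33]].
Characteristic polynomial det(A - λI) = λ^2 - 3λ - 18 = 0.
Eigenvalues λ = -3, 6.
For λ=-3: (A-λI) row 1 is [-27, -18], so an eigenvector is (-2, 3).
For λ=6: (A-λI) row 1 is [-36, -18], so an eigenvector is (1, -2).
General solution: K_1e^(-3t)(-2,3) + K_2e^(6t)(1,-2).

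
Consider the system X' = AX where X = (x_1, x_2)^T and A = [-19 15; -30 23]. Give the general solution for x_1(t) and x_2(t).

x_1(t) = -K_1e^(2t)sin(3t) - 2K_1e^(2t)cos(3t) - 2K_2e^(2t)sin(3t) + K_2e^(2t)cos(3t), x_2(t) = -K_1e^(2t)sin(3t) - 3K_1e^(2t)cos(3t) - 3K_2e^(2t)sin(3t) + K_2e^(2t)cos(3t)

Coefficient matrix A = [[-19, 15], [-30, 23]].
Characteristic polynomial det(A - λI) = λ^2 - 4λ + 13 = 0.
Eigenvalues λ = 2 ± 3i (complex conjugate pair).
For λ=2+3i: an eigenvector is (-2,-3) - i(-1,-1) = (-2 + i, -3 + i).
A real fundamental pair from Re and Im of e^((2+3i)t)v: X_1 = e^(2t)(cos(3t)·(-2,-3) + sin(3t)·(-1,-1)), X_2 = e^(2t)(sin(3t)·(-2,-3) - cos(3t)·(-1,-1)).
General solution: K_1X_1 + K_2X_2.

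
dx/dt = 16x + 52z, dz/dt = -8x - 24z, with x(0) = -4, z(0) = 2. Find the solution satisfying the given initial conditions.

Coefficient matrix A = [[16, 52], [-8, -24]].
Characteristic polynomial det(A - λI) = λ^2 + 8λ + 32 = 0.
Eigenvalues λ = -4 ± 4i (complex conjugate pair).
For λ=-4+4i: an eigenvector is (-2,1) - i(3,-1) = (-2 - 3i, 1 + i).
A real fundamental pair from Re and Im of e^((-4+4i)t)v: X_1 = e^(-4t)(cos(4t)·(-2,1) + sin(4t)·(3,-1)), X_2 = e^(-4t)(sin(4t)·(-2,1) - cos(4t)·(3,-1)).
General solution: c_1X_1 + c_2X_2.
Applying x(0)=-4, z(0)=2 gives c_1=2, c_2=0.

x(t) = 6e^(-4t)sin(4t) - 4e^(-4t)cos(4t), z(t) = -2e^(-4t)sin(4t) + 2e^(-4t)cos(4t)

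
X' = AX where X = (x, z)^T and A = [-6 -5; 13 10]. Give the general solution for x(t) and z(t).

Coefficient matrix A = [[-6, -5], [13, 10]].
Characteristic polynomial det(A - λI) = λ^2 - 4λ + 5 = 0.
Eigenvalues λ = 2 ± i (complex conjugate pair).
For λ=2+i: an eigenvector is (2,-3) - i(-1,2) = (2 + i, -3 - 2i).
A real fundamental pair from Re and Im of e^((2+i)t)v: X_1 = e^(2t)(cos(t)·(2,-3) + sin(t)·(-1,2)), X_2 = e^(2t)(sin(t)·(2,-3) - cos(t)·(-1,2)).
General solution: K_1X_1 + K_2X_2.

x(t) = -K_1e^(2t)sin(t) + 2K_1e^(2t)cos(t) + 2K_2e^(2t)sin(t) + K_2e^(2t)cos(t), z(t) = 2K_1e^(2t)sin(t) - 3K_1e^(2t)cos(t) - 3K_2e^(2t)sin(t) - 2K_2e^(2t)cos(t)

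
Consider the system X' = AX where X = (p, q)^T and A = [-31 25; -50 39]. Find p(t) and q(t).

Coefficient matrix A = [[-31, 25], [-50, 39]].
Characteristic polynomial det(A - λI) = λ^2 - 8λ + 41 = 0.
Eigenvalues λ = 4 ± 5i (complex conjugate pair).
For λ=4+5i: an eigenvector is (-1,-1) - i(2,3) = (-1 - 2i, -1 - 3i).
A real fundamental pair from Re and Im of e^((4+5i)t)v: X_1 = e^(4t)(cos(5t)·(-1,-1) + sin(5t)·(2,3)), X_2 = e^(4t)(sin(5t)·(-1,-1) - cos(5t)·(2,3)).
General solution: K_1X_1 + K_2X_2.

p(t) = 2K_1e^(4t)sin(5t) - K_1e^(4t)cos(5t) - K_2e^(4t)sin(5t) - 2K_2e^(4t)cos(5t), q(t) = 3K_1e^(4t)sin(5t) - K_1e^(4t)cos(5t) - K_2e^(4t)sin(5t) - 3K_2e^(4t)cos(5t)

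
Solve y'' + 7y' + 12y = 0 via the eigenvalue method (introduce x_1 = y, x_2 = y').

y(t) = C_1e^(-4t) + C_2e^(-3t)

Let x_1 = y, x_2 = y'. Then x_1' = x_2 and x_2' = -12x_1 - 7x_2.
A = [[0,1],[-12,-7]]; det(A-λI) = λ^2 + 7λ + 12.
Eigenvalues λ = -4, -3 with eigenvectors (1,-4), (1,-3).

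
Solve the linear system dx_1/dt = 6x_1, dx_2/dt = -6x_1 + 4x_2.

Coefficient matrix A = [[6, 0], [-6, 4]].
Characteristic polynomial det(A - λI) = λ^2 - 10λ + 24 = 0.
Eigenvalues λ = 6, 4.
For λ=6: (A-λI) row 2 is [-6, -2], so an eigenvector is (-1, 3).
For λ=4: (A-λI) row 1 is [2, 0], so an eigenvector is (0, 1).
General solution: C_1e^(6t)(-1,3) + C_2e^(4t)(0,1).

x_1(t) = -C_1e^(6t), x_2(t) = 3C_1e^(6t) + C_2e^(4t)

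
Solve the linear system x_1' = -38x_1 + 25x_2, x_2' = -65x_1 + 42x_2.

Coefficient matrix A = [[-38, 25], [-65, 42]].
Characteristic polynomial det(A - λI) = λ^2 - 4λ + 29 = 0.
Eigenvalues λ = 2 ± 5i (complex conjugate pair).
For λ=2+5i: an eigenvector is (1,2) - i(2,3) = (1 - 2i, 2 - 3i).
A real fundamental pair from Re and Im of e^((2+5i)t)v: X_1 = e^(2t)(cos(5t)·(1,2) + sin(5t)·(2,3)), X_2 = e^(2t)(sin(5t)·(1,2) - cos(5t)·(2,3)).
General solution: C_1X_1 + C_2X_2.

x_1(t) = 2C_1e^(2t)sin(5t) + C_1e^(2t)cos(5t) + C_2e^(2t)sin(5t) - 2C_2e^(2t)cos(5t), x_2(t) = 3C_1e^(2t)sin(5t) + 2C_1e^(2t)cos(5t) + 2C_2e^(2t)sin(5t) - 3C_2e^(2t)cos(5t)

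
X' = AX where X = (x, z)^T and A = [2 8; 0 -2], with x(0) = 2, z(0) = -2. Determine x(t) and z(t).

Coefficient matrix A = [[2, 8], [0, -2]].
Characteristic polynomial det(A - λI) = λ^2 - 4 = 0.
Eigenvalues λ = 2, -2.
For λ=2: (A-λI) row 1 is [0, 8], so an eigenvector is (-1, 0).
For λ=-2: (A-λI) row 1 is [4, 8], so an eigenvector is (2, -1).
General solution: c_1e^(2t)(-1,0) + c_2e^(-2t)(2,-1).
Applying x(0)=2, z(0)=-2 gives c_1=2, c_2=2.

x(t) = -2e^(2t) + 4e^(-2t), z(t) = -2e^(-2t)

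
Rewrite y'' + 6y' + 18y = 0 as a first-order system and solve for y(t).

Let x_1 = y, x_2 = y'. Then x_1' = x_2 and x_2' = -18x_1 - 6x_2.
A = [[0,1],[-18,-6]]; det(A-λI) = λ^2 + 6λ + 18.
Eigenvalues λ = -3 ± 3i.

y(t) = K_1e^(-3t)cos(3t) + K_2e^(-3t)sin(3t)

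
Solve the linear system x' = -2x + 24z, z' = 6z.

Coefficient matrix A = [[-2, 24], [0, 6]].
Characteristic polynomial det(A - λI) = λ^2 - 4λ - 12 = 0.
Eigenvalues λ = -2, 6.
For λ=-2: (A-λI) row 1 is [0, 24], so an eigenvector is (-1, 0).
For λ=6: (A-λI) row 1 is [-8, 24], so an eigenvector is (-3, -1).
General solution: K_1e^(-2t)(-1,0) + K_2e^(6t)(-3,-1).

x(t) = -K_1e^(-2t) - 3K_2e^(6t), z(t) = -K_2e^(6t)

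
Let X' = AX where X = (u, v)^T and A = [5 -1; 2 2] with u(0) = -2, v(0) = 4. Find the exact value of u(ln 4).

-1664

A = [[5,-1],[2,2]]; eigenvalues λ = 3, 4.
Eigenvectors: (1,2) for λ=3, (1,1) for λ=4.
From the initial condition, c_1 = 6, c_2 = -8.
u(ln 4) = (6)(4^3)(1) + (-8)(4^4)(1) = -1664.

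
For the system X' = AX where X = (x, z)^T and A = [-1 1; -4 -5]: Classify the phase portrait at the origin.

A = [[-1,1],[-4,-5]]; det(A-λI) = λ^2 + 6λ + 9.
repeated λ = -3 with a single eigenvector.

stable improper node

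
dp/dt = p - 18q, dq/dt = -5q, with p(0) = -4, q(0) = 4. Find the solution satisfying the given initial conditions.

p(t) = -16e^(t) + 12e^(-5t), q(t) = 4e^(-5t)

Coefficient matrix A = [[1, -18], [0, -5]].
Characteristic polynomial det(A - λI) = λ^2 + 4λ - 5 = 0.
Eigenvalues λ = -5, 1.
For λ=-5: (A-λI) row 1 is [6, -18], so an eigenvector is (-3, -1).
For λ=1: (A-λI) row 1 is [0, -18], so an eigenvector is (1, 0).
General solution: C_1e^(-5t)(-3,-1) + C_2e^(t)(1,0).
Applying p(0)=-4, q(0)=4 gives C_1=-4, C_2=-16.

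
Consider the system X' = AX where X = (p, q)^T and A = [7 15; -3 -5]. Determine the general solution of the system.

p(t) = 2c_1e^(t)sin(3t) + c_1e^(t)cos(3t) + c_2e^(t)sin(3t) - 2c_2e^(t)cos(3t), q(t) = -c_1e^(t)sin(3t) + c_2e^(t)cos(3t)

Coefficient matrix A = [[7, 15], [-3, -5]].
Characteristic polynomial det(A - λI) = λ^2 - 2λ + 10 = 0.
Eigenvalues λ = 1 ± 3i (complex conjugate pair).
For λ=1+3i: an eigenvector is (1,0) - i(2,-1) = (1 - 2i, 0 + i).
A real fundamental pair from Re and Im of e^((1+3i)t)v: X_1 = e^(t)(cos(3t)·(1,0) + sin(3t)·(2,-1)), X_2 = e^(t)(sin(3t)·(1,0) - cos(3t)·(2,-1)).
General solution: c_1X_1 + c_2X_2.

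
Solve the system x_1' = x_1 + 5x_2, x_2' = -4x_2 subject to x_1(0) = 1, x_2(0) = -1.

Coefficient matrix A = [[1, 5], [0, -4]].
Characteristic polynomial det(A - λI) = λ^2 + 3λ - 4 = 0.
Eigenvalues λ = 1, -4.
For λ=1: (A-λI) row 1 is [0, 5], so an eigenvector is (1, 0).
For λ=-4: (A-λI) row 1 is [5, 5], so an eigenvector is (1, -1).
General solution: C_1e^(t)(1,0) + C_2e^(-4t)(1,-1).
Applying x_1(0)=1, x_2(0)=-1 gives C_1=0, C_2=1.

x_1(t) = e^(-4t), x_2(t) = -e^(-4t)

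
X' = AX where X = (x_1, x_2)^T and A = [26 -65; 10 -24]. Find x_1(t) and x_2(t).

x_1(t) = -2C_1e^(t)sin(5t) - 3C_1e^(t)cos(5t) - 3C_2e^(t)sin(5t) + 2C_2e^(t)cos(5t), x_2(t) = -C_1e^(t)sin(5t) - C_1e^(t)cos(5t) - C_2e^(t)sin(5t) + C_2e^(t)cos(5t)

Coefficient matrix A = [[26, -65], [10, -24]].
Characteristic polynomial det(A - λI) = λ^2 - 2λ + 26 = 0.
Eigenvalues λ = 1 ± 5i (complex conjugate pair).
For λ=1+5i: an eigenvector is (-3,-1) - i(-2,-1) = (-3 + 2i, -1 + i).
A real fundamental pair from Re and Im of e^((1+5i)t)v: X_1 = e^(t)(cos(5t)·(-3,-1) + sin(5t)·(-2,-1)), X_2 = e^(t)(sin(5t)·(-3,-1) - cos(5t)·(-2,-1)).
General solution: C_1X_1 + C_2X_2.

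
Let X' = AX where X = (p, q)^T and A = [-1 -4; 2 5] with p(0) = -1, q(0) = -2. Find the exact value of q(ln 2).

-34

A = [[-1,-4],[2,5]]; eigenvalues λ = 1, 3.
Eigenvectors: (-2,1) for λ=1, (1,-1) for λ=3.
From the initial condition, c_1 = 3, c_2 = 5.
q(ln 2) = (3)(2^1)(1) + (5)(2^3)(-1) = -34.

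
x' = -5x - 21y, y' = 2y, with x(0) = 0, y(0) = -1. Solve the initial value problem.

Coefficient matrix A = [[-5, -21], [0, 2]].
Characteristic polynomial det(A - λI) = λ^2 + 3λ - 10 = 0.
Eigenvalues λ = -5, 2.
For λ=-5: (A-λI) row 1 is [0, -21], so an eigenvector is (1, 0).
For λ=2: (A-λI) row 1 is [-7, -21], so an eigenvector is (-3, 1).
General solution: C_1e^(-5t)(1,0) + C_2e^(2t)(-3,1).
Applying x(0)=0, y(0)=-1 gives C_1=-3, C_2=-1.

x(t) = 3e^(2t) - 3e^(-5t), y(t) = -e^(2t)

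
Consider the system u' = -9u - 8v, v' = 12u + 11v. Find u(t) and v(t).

u(t) = -K_1e^(-t) + 2K_2e^(3t), v(t) = K_1e^(-t) - 3K_2e^(3t)

Coefficient matrix A = [[-9, -8], [12, 11]].
Characteristic polynomial det(A - λI) = λ^2 - 2λ - 3 = 0.
Eigenvalues λ = -1, 3.
For λ=-1: (A-λI) row 1 is [-8, -8], so an eigenvector is (-1, 1).
For λ=3: (A-λI) row 1 is [-12, -8], so an eigenvector is (2, -3).
General solution: K_1e^(-t)(-1,1) + K_2e^(3t)(2,-3).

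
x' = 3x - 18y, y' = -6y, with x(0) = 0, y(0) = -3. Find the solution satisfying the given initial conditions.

Coefficient matrix A = [[3, -18], [0, -6]].
Characteristic polynomial det(A - λI) = λ^2 + 3λ - 18 = 0.
Eigenvalues λ = -6, 3.
For λ=-6: (A-λI) row 1 is [9, -18], so an eigenvector is (-2, -1).
For λ=3: (A-λI) row 1 is [0, -18], so an eigenvector is (1, 0).
General solution: K_1e^(-6t)(-2,-1) + K_2e^(3t)(1,0).
Applying x(0)=0, y(0)=-3 gives K_1=3, K_2=6.

x(t) = 6e^(3t) - 6e^(-6t), y(t) = -3e^(-6t)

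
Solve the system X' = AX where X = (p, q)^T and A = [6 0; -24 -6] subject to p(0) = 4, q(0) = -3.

Coefficient matrix A = [[6, 0], [-24, -6]].
Characteristic polynomial det(A - λI) = λ^2 - 36 = 0.
Eigenvalues λ = -6, 6.
For λ=-6: (A-λI) row 1 is [12, 0], so an eigenvector is (0, 1).
For λ=6: (A-λI) row 2 is [-24, -12], so an eigenvector is (-1, 2).
General solution: c_1e^(-6t)(0,1) + c_2e^(6t)(-1,2).
Applying p(0)=4, q(0)=-3 gives c_1=5, c_2=-4.

p(t) = 4e^(6t), q(t) = -8e^(6t) + 5e^(-6t)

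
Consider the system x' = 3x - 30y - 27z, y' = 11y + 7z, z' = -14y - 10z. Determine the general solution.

Coefficient matrix A = [[3, -30, -27], [0, 11, 7], [0, -14, -10]].
det(A - λI) = 0 gives eigenvalues λ = 3, 4, -3.
For λ=3: eigenvector (1,0,0).
For λ=4: eigenvector (-3,1,-1).
For λ=-3: eigenvector (4,-1,2).
General solution: C_1e^(3t)(1,0,0) + C_2e^(4t)(-3,1,-1) + C_3e^(-3t)(4,-1,2).

x(t) = C_1e^(3t) - 3C_2e^(4t) + 4C_3e^(-3t), y(t) = C_2e^(4t) - C_3e^(-3t), z(t) = -C_2e^(4t) + 2C_3e^(-3t)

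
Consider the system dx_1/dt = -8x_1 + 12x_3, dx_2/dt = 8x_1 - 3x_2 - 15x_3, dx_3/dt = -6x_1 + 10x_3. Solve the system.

Coefficient matrix A = [[-8, 0, 12], [8, -3, -15], [-6, 0, 10]].
det(A - λI) = 0 gives eigenvalues λ = -2, 4, -3.
For λ=-2: eigenvector (2,1,1).
For λ=4: eigenvector (1,-1,1).
For λ=-3: eigenvector (0,1,0).
General solution: K_1e^(-2t)(2,1,1) + K_2e^(4t)(1,-1,1) + K_3e^(-3t)(0,1,0).

x_1(t) = 2K_1e^(-2t) + K_2e^(4t), x_2(t) = K_1e^(-2t) - K_2e^(4t) + K_3e^(-3t), x_3(t) = K_1e^(-2t) + K_2e^(4t)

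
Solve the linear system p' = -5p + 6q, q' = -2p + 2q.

Coefficient matrix A = [[-5, 6], [-2, 2]].
Characteristic polynomial det(A - λI) = λ^2 + 3λ + 2 = 0.
Eigenvalues λ = -1, -2.
For λ=-1: (A-λI) row 1 is [-4, 6], so an eigenvector is (-3, -2).
For λ=-2: (A-λI) row 1 is [-3, 6], so an eigenvector is (-2, -1).
General solution: C_1e^(-t)(-3,-2) + C_2e^(-2t)(-2,-1).

p(t) = -3C_1e^(-t) - 2C_2e^(-2t), q(t) = -2C_1e^(-t) - C_2e^(-2t)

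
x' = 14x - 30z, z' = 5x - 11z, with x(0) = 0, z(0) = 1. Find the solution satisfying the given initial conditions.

x(t) = -6e^(4t) + 6e^(-t), z(t) = -2e^(4t) + 3e^(-t)

Coefficient matrix A = [[14, -30], [5, -11]].
Characteristic polynomial det(A - λI) = λ^2 - 3λ - 4 = 0.
Eigenvalues λ = 4, -1.
For λ=4: (A-λI) row 1 is [10, -30], so an eigenvector is (3, 1).
For λ=-1: (A-λI) row 1 is [15, -30], so an eigenvector is (-2, -1).
General solution: K_1e^(4t)(3,1) + K_2e^(-t)(-2,-1).
Applying x(0)=0, z(0)=1 gives K_1=-2, K_2=-3.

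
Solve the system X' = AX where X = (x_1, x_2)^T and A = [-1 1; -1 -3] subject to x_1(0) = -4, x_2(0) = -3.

Coefficient matrix A = [[-1, 1], [-1, -3]].
Characteristic polynomial det(A - λI) = λ^2 + 4λ + 4 = 0.
Single eigenvalue λ = -2 with algebraic multiplicity 2.
Eigenvector v = (1,-1); generalized eigenvector w with (A-λI)w=v is (-2,3).
General solution: e^(-2t)[C_1·v + C_2·(t·v + w)].
Applying x_1(0)=-4, x_2(0)=-3 gives C_1=-18, C_2=-7.

x_1(t) = -7te^(-2t) - 4e^(-2t), x_2(t) = 7te^(-2t) - 3e^(-2t)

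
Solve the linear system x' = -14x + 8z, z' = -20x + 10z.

x(t) = K_1e^(-2t)sin(4t) - K_1e^(-2t)cos(4t) - K_2e^(-2t)sin(4t) - K_2e^(-2t)cos(4t), z(t) = 2K_1e^(-2t)sin(4t) - K_1e^(-2t)cos(4t) - K_2e^(-2t)sin(4t) - 2K_2e^(-2t)cos(4t)

Coefficient matrix A = [[-14, 8], [-20, 10]].
Characteristic polynomial det(A - λI) = λ^2 + 4λ + 20 = 0.
Eigenvalues λ = -2 ± 4i (complex conjugate pair).
For λ=-2+4i: an eigenvector is (-1,-1) - i(1,2) = (-1 - i, -1 - 2i).
A real fundamental pair from Re and Im of e^((-2+4i)t)v: X_1 = e^(-2t)(cos(4t)·(-1,-1) + sin(4t)·(1,2)), X_2 = e^(-2t)(sin(4t)·(-1,-1) - cos(4t)·(1,2)).
General solution: K_1X_1 + K_2X_2.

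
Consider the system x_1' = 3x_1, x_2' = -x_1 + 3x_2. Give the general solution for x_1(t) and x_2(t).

Coefficient matrix A = [[3, 0], [-1, 3]].
Characteristic polynomial det(A - λI) = λ^2 - 6λ + 9 = 0.
Single eigenvalue λ = 3 with algebraic multiplicity 2.
Eigenvector v = (0,-1); generalized eigenvector w with (A-λI)w=v is (1,0).
General solution: e^(3t)[c_1·v + c_2·(t·v + w)].

x_1(t) = c_2e^(3t), x_2(t) = -c_1e^(3t) - c_2te^(3t)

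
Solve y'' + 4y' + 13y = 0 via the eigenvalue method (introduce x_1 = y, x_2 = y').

Let x_1 = y, x_2 = y'. Then x_1' = x_2 and x_2' = -13x_1 - 4x_2.
A = [[0,1],[-13,-4]]; det(A-λI) = λ^2 + 4λ + 13.
Eigenvalues λ = -2 ± 3i.

y(t) = K_1e^(-2t)cos(3t) + K_2e^(-2t)sin(3t)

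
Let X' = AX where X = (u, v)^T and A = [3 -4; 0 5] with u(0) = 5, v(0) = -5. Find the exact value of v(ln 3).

A = [[3,-4],[0,5]]; eigenvalues λ = 3, 5.
Eigenvectors: (-1,0) for λ=3, (-2,1) for λ=5.
From the initial condition, c_1 = 5, c_2 = -5.
v(ln 3) = (5)(3^3)(0) + (-5)(3^5)(1) = -1215.

-1215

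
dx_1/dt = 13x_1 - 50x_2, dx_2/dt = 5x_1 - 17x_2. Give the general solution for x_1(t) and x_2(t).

Coefficient matrix A = [[13, -50], [5, -17]].
Characteristic polynomial det(A - λI) = λ^2 + 4λ + 29 = 0.
Eigenvalues λ = -2 ± 5i (complex conjugate pair).
For λ=-2+5i: an eigenvector is (1,0) - i(3,1) = (1 - 3i, 0 - i).
A real fundamental pair from Re and Im of e^((-2+5i)t)v: X_1 = e^(-2t)(cos(5t)·(1,0) + sin(5t)·(3,1)), X_2 = e^(-2t)(sin(5t)·(1,0) - cos(5t)·(3,1)).
General solution: C_1X_1 + C_2X_2.

x_1(t) = 3C_1e^(-2t)sin(5t) + C_1e^(-2t)cos(5t) + C_2e^(-2t)sin(5t) - 3C_2e^(-2t)cos(5t), x_2(t) = C_1e^(-2t)sin(5t) - C_2e^(-2t)cos(5t)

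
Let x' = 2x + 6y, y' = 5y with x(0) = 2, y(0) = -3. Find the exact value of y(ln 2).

A = [[2,6],[0,5]]; eigenvalues λ = 5, 2.
Eigenvectors: (2,1) for λ=5, (-1,0) for λ=2.
From the initial condition, c_1 = -3, c_2 = -8.
y(ln 2) = (-3)(2^5)(1) + (-8)(2^2)(0) = -96.

-96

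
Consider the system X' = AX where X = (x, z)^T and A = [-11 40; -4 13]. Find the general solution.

x(t) = 3K_1e^(t)sin(4t) - K_1e^(t)cos(4t) - K_2e^(t)sin(4t) - 3K_2e^(t)cos(4t), z(t) = K_1e^(t)sin(4t) - K_2e^(t)cos(4t)

Coefficient matrix A = [[-11, 40], [-4, 13]].
Characteristic polynomial det(A - λI) = λ^2 - 2λ + 17 = 0.
Eigenvalues λ = 1 ± 4i (complex conjugate pair).
For λ=1+4i: an eigenvector is (-1,0) - i(3,1) = (-1 - 3i, 0 - i).
A real fundamental pair from Re and Im of e^((1+4i)t)v: X_1 = e^(t)(cos(4t)·(-1,0) + sin(4t)·(3,1)), X_2 = e^(t)(sin(4t)·(-1,0) - cos(4t)·(3,1)).
General solution: K_1X_1 + K_2X_2.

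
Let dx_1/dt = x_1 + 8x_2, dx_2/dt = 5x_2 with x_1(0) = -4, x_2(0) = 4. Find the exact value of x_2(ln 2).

128

A = [[1,8],[0,5]]; eigenvalues λ = 5, 1.
Eigenvectors: (2,1) for λ=5, (-1,0) for λ=1.
From the initial condition, c_1 = 4, c_2 = 12.
x_2(ln 2) = (4)(2^5)(1) + (12)(2^1)(0) = 128.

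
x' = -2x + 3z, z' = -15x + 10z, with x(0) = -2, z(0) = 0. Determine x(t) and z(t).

x(t) = 4e^(4t)sin(3t) - 2e^(4t)cos(3t), z(t) = 10e^(4t)sin(3t)

Coefficient matrix A = [[-2, 3], [-15, 10]].
Characteristic polynomial det(A - λI) = λ^2 - 8λ + 25 = 0.
Eigenvalues λ = 4 ± 3i (complex conjugate pair).
For λ=4+3i: an eigenvector is (0,-1) - i(-1,-2) = (0 + i, -1 + 2i).
A real fundamental pair from Re and Im of e^((4+3i)t)v: X_1 = e^(4t)(cos(3t)·(0,-1) + sin(3t)·(-1,-2)), X_2 = e^(4t)(sin(3t)·(0,-1) - cos(3t)·(-1,-2)).
General solution: c_1X_1 + c_2X_2.
Applying x(0)=-2, z(0)=0 gives c_1=-4, c_2=-2.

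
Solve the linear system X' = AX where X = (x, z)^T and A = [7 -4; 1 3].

Coefficient matrix A = [[7, -4], [1, 3]].
Characteristic polynomial det(A - λI) = λ^2 - 10λ + 25 = 0.
Single eigenvalue λ = 5 with algebraic multiplicity 2.
Eigenvector v = (-2,-1); generalized eigenvector w with (A-λI)w=v is (3,2).
General solution: e^(5t)[K_1·v + K_2·(t·v + w)].

x(t) = -2K_1e^(5t) - 2K_2te^(5t) + 3K_2e^(5t), z(t) = -K_1e^(5t) - K_2te^(5t) + 2K_2e^(5t)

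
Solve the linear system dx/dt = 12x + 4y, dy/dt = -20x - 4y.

Coefficient matrix A = [[12, 4], [-20, -4]].
Characteristic polynomial det(A - λI) = λ^2 - 8λ + 32 = 0.
Eigenvalues λ = 4 ± 4i (complex conjugate pair).
For λ=4+4i: an eigenvector is (-1,2) - i(0,1) = (-1, 2 - i).
A real fundamental pair from Re and Im of e^((4+4i)t)v: X_1 = e^(4t)(cos(4t)·(-1,2) + sin(4t)·(0,1)), X_2 = e^(4t)(sin(4t)·(-1,2) - cos(4t)·(0,1)).
General solution: K_1X_1 + K_2X_2.

x(t) = -K_1e^(4t)cos(4t) - K_2e^(4t)sin(4t), y(t) = K_1e^(4t)sin(4t) + 2K_1e^(4t)cos(4t) + 2K_2e^(4t)sin(4t) - K_2e^(4t)cos(4t)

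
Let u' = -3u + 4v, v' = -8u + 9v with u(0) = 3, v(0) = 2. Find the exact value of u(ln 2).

-24

A = [[-3,4],[-8,9]]; eigenvalues λ = 5, 1.
Eigenvectors: (1,2) for λ=5, (-1,-1) for λ=1.
From the initial condition, c_1 = -1, c_2 = -4.
u(ln 2) = (-1)(2^5)(1) + (-4)(2^1)(-1) = -24.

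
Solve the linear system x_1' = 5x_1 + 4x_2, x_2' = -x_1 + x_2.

Coefficient matrix A = [[5, 4], [-1, 1]].
Characteristic polynomial det(A - λI) = λ^2 - 6λ + 9 = 0.
Single eigenvalue λ = 3 with algebraic multiplicity 2.
Eigenvector v = (2,-1); generalized eigenvector w with (A-λI)w=v is (1,0).
General solution: e^(3t)[C_1·v + C_2·(t·v + w)].

x_1(t) = 2C_1e^(3t) + 2C_2te^(3t) + C_2e^(3t), x_2(t) = -C_1e^(3t) - C_2te^(3t)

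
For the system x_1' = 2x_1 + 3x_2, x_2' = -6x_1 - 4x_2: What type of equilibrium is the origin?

stable spiral

A = [[2,3],[-6,-4]]; det(A-λI) = λ^2 + 2λ + 10.
λ = -1 ± 3i: negative real part.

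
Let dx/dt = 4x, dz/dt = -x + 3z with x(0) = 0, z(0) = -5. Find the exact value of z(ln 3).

-135

A = [[4,0],[-1,3]]; eigenvalues λ = 4, 3.
Eigenvectors: (-1,1) for λ=4, (0,-1) for λ=3.
From the initial condition, c_1 = 0, c_2 = 5.
z(ln 3) = (0)(3^4)(1) + (5)(3^3)(-1) = -135.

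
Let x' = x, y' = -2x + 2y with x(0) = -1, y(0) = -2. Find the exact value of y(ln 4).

A = [[1,0],[-2,2]]; eigenvalues λ = 1, 2.
Eigenvectors: (-1,-2) for λ=1, (0,-1) for λ=2.
From the initial condition, c_1 = 1, c_2 = 0.
y(ln 4) = (1)(4^1)(-2) + (0)(4^2)(-1) = -8.

-8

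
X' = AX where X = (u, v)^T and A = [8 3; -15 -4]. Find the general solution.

Coefficient matrix A = [[8, 3], [-15, -4]].
Characteristic polynomial det(A - λI) = λ^2 - 4λ + 13 = 0.
Eigenvalues λ = 2 ± 3i (complex conjugate pair).
For λ=2+3i: an eigenvector is (1,-2) - i(0,-1) = (1, -2 + i).
A real fundamental pair from Re and Im of e^((2+3i)t)v: X_1 = e^(2t)(cos(3t)·(1,-2) + sin(3t)·(0,-1)), X_2 = e^(2t)(sin(3t)·(1,-2) - cos(3t)·(0,-1)).
General solution: C_1X_1 + C_2X_2.

u(t) = C_1e^(2t)cos(3t) + C_2e^(2t)sin(3t), v(t) = -C_1e^(2t)sin(3t) - 2C_1e^(2t)cos(3t) - 2C_2e^(2t)sin(3t) + C_2e^(2t)cos(3t)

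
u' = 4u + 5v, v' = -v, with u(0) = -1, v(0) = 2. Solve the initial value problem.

u(t) = e^(4t) - 2e^(-t), v(t) = 2e^(-t)

Coefficient matrix A = [[4, 5], [0, -1]].
Characteristic polynomial det(A - λI) = λ^2 - 3λ - 4 = 0.
Eigenvalues λ = -1, 4.
For λ=-1: (A-λI) row 1 is [5, 5], so an eigenvector is (-1, 1).
For λ=4: (A-λI) row 1 is [0, 5], so an eigenvector is (-1, 0).
General solution: C_1e^(-t)(-1,1) + C_2e^(4t)(-1,0).
Applying u(0)=-1, v(0)=2 gives C_1=2, C_2=-1.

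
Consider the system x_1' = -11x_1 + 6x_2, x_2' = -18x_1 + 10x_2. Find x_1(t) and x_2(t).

Coefficient matrix A = [[-11, 6], [-18, 10]].
Characteristic polynomial det(A - λI) = λ^2 + λ - 2 = 0.
Eigenvalues λ = 1, -2.
For λ=1: (A-λI) row 1 is [-12, 6], so an eigenvector is (-1, -2).
For λ=-2: (A-λI) row 1 is [-9, 6], so an eigenvector is (2, 3).
General solution: c_1e^(t)(-1,-2) + c_2e^(-2t)(2,3).

x_1(t) = -c_1e^(t) + 2c_2e^(-2t), x_2(t) = -2c_1e^(t) + 3c_2e^(-2t)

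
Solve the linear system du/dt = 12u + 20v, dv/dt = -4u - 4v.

u(t) = 2C_1e^(4t)sin(4t) + C_1e^(4t)cos(4t) + C_2e^(4t)sin(4t) - 2C_2e^(4t)cos(4t), v(t) = -C_1e^(4t)sin(4t) + C_2e^(4t)cos(4t)

Coefficient matrix A = [[12, 20], [-4, -4]].
Characteristic polynomial det(A - λI) = λ^2 - 8λ + 32 = 0.
Eigenvalues λ = 4 ± 4i (complex conjugate pair).
For λ=4+4i: an eigenvector is (1,0) - i(2,-1) = (1 - 2i, 0 + i).
A real fundamental pair from Re and Im of e^((4+4i)t)v: X_1 = e^(4t)(cos(4t)·(1,0) + sin(4t)·(2,-1)), X_2 = e^(4t)(sin(4t)·(1,0) - cos(4t)·(2,-1)).
General solution: C_1X_1 + C_2X_2.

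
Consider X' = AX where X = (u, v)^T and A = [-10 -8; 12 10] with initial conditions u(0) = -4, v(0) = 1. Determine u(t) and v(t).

u(t) = 6e^(2t) - 10e^(-2t), v(t) = -9e^(2t) + 10e^(-2t)

Coefficient matrix A = [[-10, -8], [12, 10]].
Characteristic polynomial det(A - λI) = λ^2 - 4 = 0.
Eigenvalues λ = 2, -2.
For λ=2: (A-λI) row 1 is [-12, -8], so an eigenvector is (2, -3).
For λ=-2: (A-λI) row 1 is [-8, -8], so an eigenvector is (1, -1).
General solution: K_1e^(2t)(2,-3) + K_2e^(-2t)(1,-1).
Applying u(0)=-4, v(0)=1 gives K_1=3, K_2=-10.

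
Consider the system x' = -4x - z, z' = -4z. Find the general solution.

x(t) = K_1e^(-4t) + K_2te^(-4t) - 2K_2e^(-4t), z(t) = -K_2e^(-4t)

Coefficient matrix A = [[-4, -1], [0, -4]].
Characteristic polynomial det(A - λI) = λ^2 + 8λ + 16 = 0.
Single eigenvalue λ = -4 with algebraic multiplicity 2.
Eigenvector v = (1,0); generalized eigenvector w with (A-λI)w=v is (-2,-1).
General solution: e^(-4t)[K_1·v + K_2·(t·v + w)].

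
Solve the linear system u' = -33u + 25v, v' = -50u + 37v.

u(t) = -c_1e^(2t)sin(5t) - 2c_1e^(2t)cos(5t) - 2c_2e^(2t)sin(5t) + c_2e^(2t)cos(5t), v(t) = -c_1e^(2t)sin(5t) - 3c_1e^(2t)cos(5t) - 3c_2e^(2t)sin(5t) + c_2e^(2t)cos(5t)

Coefficient matrix A = [[-33, 25], [-50, 37]].
Characteristic polynomial det(A - λI) = λ^2 - 4λ + 29 = 0.
Eigenvalues λ = 2 ± 5i (complex conjugate pair).
For λ=2+5i: an eigenvector is (-2,-3) - i(-1,-1) = (-2 + i, -3 + i).
A real fundamental pair from Re and Im of e^((2+5i)t)v: X_1 = e^(2t)(cos(5t)·(-2,-3) + sin(5t)·(-1,-1)), X_2 = e^(2t)(sin(5t)·(-2,-3) - cos(5t)·(-1,-1)).
General solution: c_1X_1 + c_2X_2.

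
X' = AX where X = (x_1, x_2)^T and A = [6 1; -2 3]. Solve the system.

Coefficient matrix A = [[6, 1], [-2, 3]].
Characteristic polynomial det(A - λI) = λ^2 - 9λ + 20 = 0.
Eigenvalues λ = 5, 4.
For λ=5: (A-λI) row 1 is [1, 1], so an eigenvector is (-1, 1).
For λ=4: (A-λI) row 1 is [2, 1], so an eigenvector is (1, -2).
General solution: C_1e^(5t)(-1,1) + C_2e^(4t)(1,-2).

x_1(t) = -C_1e^(5t) + C_2e^(4t), x_2(t) = C_1e^(5t) - 2C_2e^(4t)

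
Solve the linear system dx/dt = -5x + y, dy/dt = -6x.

Coefficient matrix A = [[-5, 1], [-6, 0]].
Characteristic polynomial det(A - λI) = λ^2 + 5λ + 6 = 0.
Eigenvalues λ = -3, -2.
For λ=-3: (A-λI) row 1 is [-2, 1], so an eigenvector is (-1, -2).
For λ=-2: (A-λI) row 1 is [-3, 1], so an eigenvector is (-1, -3).
General solution: K_1e^(-3t)(-1,-2) + K_2e^(-2t)(-1,-3).

x(t) = -K_1e^(-3t) - K_2e^(-2t), y(t) = -2K_1e^(-3t) - 3K_2e^(-2t)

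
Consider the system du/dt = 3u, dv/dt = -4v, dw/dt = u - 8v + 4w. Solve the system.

u(t) = C_1e^(3t), v(t) = C_2e^(-4t), w(t) = -C_1e^(3t) + C_2e^(-4t) + C_3e^(4t)

Coefficient matrix A = [[3, 0, 0], [0, -4, 0], [1, -8, 4]].
det(A - λI) = 0 gives eigenvalues λ = 3, -4, 4.
For λ=3: eigenvector (1,0,-1).
For λ=-4: eigenvector (0,1,1).
For λ=4: eigenvector (0,0,1).
General solution: C_1e^(3t)(1,0,-1) + C_2e^(-4t)(0,1,1) + C_3e^(4t)(0,0,1).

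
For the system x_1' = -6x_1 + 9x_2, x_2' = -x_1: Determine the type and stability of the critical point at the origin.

A = [[-6,9],[-1,0]]; det(A-λI) = λ^2 + 6λ + 9.
repeated λ = -3 with a single eigenvector.

stable improper node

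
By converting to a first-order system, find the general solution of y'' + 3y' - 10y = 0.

Let x_1 = y, x_2 = y'. Then x_1' = x_2 and x_2' = 10x_1 - 3x_2.
A = [[0,1],[10,-3]]; det(A-λI) = λ^2 + 3λ - 10.
Eigenvalues λ = -5, 2 with eigenvectors (1,-5), (1,2).

y(t) = c_1e^(-5t) + c_2e^(2t)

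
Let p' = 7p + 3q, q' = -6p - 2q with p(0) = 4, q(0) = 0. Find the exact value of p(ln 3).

636

A = [[7,3],[-6,-2]]; eigenvalues λ = 4, 1.
Eigenvectors: (1,-1) for λ=4, (-1,2) for λ=1.
From the initial condition, c_1 = 8, c_2 = 4.
p(ln 3) = (8)(3^4)(1) + (4)(3^1)(-1) = 636.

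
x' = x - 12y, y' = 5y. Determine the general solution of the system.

Coefficient matrix A = [[1, -12], [0, 5]].
Characteristic polynomial det(A - λI) = λ^2 - 6λ + 5 = 0.
Eigenvalues λ = 1, 5.
For λ=1: (A-λI) row 1 is [0, -12], so an eigenvector is (1, 0).
For λ=5: (A-λI) row 1 is [-4, -12], so an eigenvector is (-3, 1).
General solution: C_1e^(t)(1,0) + C_2e^(5t)(-3,1).

x(t) = C_1e^(t) - 3C_2e^(5t), y(t) = C_2e^(5t)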